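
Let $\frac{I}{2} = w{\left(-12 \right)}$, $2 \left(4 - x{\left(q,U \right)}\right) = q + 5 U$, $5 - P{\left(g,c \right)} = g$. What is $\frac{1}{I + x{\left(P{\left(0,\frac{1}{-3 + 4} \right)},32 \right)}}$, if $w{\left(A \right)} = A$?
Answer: $- \frac{2}{205} \approx -0.0097561$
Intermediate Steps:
$P{\left(g,c \right)} = 5 - g$
$x{\left(q,U \right)} = 4 - \frac{5 U}{2} - \frac{q}{2}$ ($x{\left(q,U \right)} = 4 - \frac{q + 5 U}{2} = 4 - \left(\frac{q}{2} + \frac{5 U}{2}\right) = 4 - \frac{5 U}{2} - \frac{q}{2}$)
$I = -24$ ($I = 2 \left(-12\right) = -24$)
$\frac{1}{I + x{\left(P{\left(0,\frac{1}{-3 + 4} \right)},32 \right)}} = \frac{1}{-24 - \left(76 + \frac{5 - 0}{2}\right)} = \frac{1}{-24 - \left(76 + \frac{5 + 0}{2}\right)} = \frac{1}{-24 - \frac{157}{2}} = \frac{1}{- \frac{205}{2}} = - \frac{2}{205}$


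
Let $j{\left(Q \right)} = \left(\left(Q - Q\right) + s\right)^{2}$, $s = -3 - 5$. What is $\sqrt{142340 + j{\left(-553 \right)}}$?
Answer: $2 \sqrt{35601} \approx 377.36$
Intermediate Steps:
$s = -8$
$j{\left(Q \right)} = 64$ ($j{\left(Q \right)} = \left(\left(Q - Q\right) - 8\right)^{2} = \left(0 - 8\right)^{2} = \left(-8\right)^{2} = 64$)
$\sqrt{142340 + j{\left(-553 \right)}} = \sqrt{142340 + 64} = \sqrt{142404} = 2 \sqrt{35601}$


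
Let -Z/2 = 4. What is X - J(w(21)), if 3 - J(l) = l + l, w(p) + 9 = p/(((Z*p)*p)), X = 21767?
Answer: 1826663/84 ≈ 21746.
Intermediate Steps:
Z = -8 (Z = -2*4 = -8)
w(p) = -9 - 1/(8*p) (w(p) = -9 + p/(((-8*p)*p)) = -9 + p/((-8*p²)) = -9 + p*(-1/(8*p²)) = -9 - 1/(8*p))
J(l) = 3 - 2*l (J(l) = 3 - (l + l) = 3 - 2*l)
X - J(w(21)) = 21767 - (3 - 2*(-9 - ⅛/21)) = 21767 - (3 - 2*(-9 - ⅛*1/21)) = 21767 - (3 - 2*(-9 - 1/168)) = 21767 - (3 - 2*(-1513/168)) = 21767 - (3 + 1513/84) = 21767 - 1*1765/84 = 21767 - 1765/84 = 1826663/84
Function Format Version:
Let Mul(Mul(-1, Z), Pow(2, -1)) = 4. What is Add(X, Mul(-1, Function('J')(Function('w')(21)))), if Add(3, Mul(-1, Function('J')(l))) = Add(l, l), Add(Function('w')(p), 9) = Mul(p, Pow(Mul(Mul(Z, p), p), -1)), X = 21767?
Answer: Rational(1826663, 84) ≈ 21746.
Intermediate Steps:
Z = -8 (Z = Mul(-2, 4) = -8)
Function('w')(p) = Add(-9, Mul(Rational(-1, 8), Pow(p, -1))) (Function('w')(p) = Add(-9, Mul(p, Pow(Mul(Mul(-8, p), p), -1))) = Add(-9, Mul(p, Pow(Mul(-8, Pow(p, 2)), -1))) = Add(-9, Mul(p, Mul(Rational(-1, 8), Pow(p, -2)))) = Add(-9, Mul(Rational(-1, 8), Pow(p, -1))))
Function('J')(l) = Add(3, Mul(-2, l)) (Function('J')(l) = Add(3, Mul(-1, Add(l, l))) = Add(3, Mul(-1, Mul(2, l))) = Add(3, Mul(-2, l)))
Add(X, Mul(-1, Function('J')(Function('w')(21)))) = Add(21767, Mul(-1, Add(3, Mul(-2, Add(-9, Mul(Rational(-1, 8), Pow(21, -1))))))) = Add(21767, Mul(-1, Add(3, Mul(-2, Add(-9, Mul(Rational(-1, 8), Rational(1, 21))))))) = Add(21767, Mul(-1, Add(3, Mul(-2, Add(-9, Rational(-1, 168)))))) = Add(21767, Mul(-1, Add(3, Mul(-2, Rational(-1513, 168))))) = Add(21767, Mul(-1, Add(3, Rational(1513, 84)))) = Add(21767, Mul(-1, Rational(1765, 84))) = Add(21767, Rational(-1765, 84)) = Rational(1826663, 84)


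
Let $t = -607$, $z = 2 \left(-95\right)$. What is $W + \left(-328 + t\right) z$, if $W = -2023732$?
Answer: $-1846082$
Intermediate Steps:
$z = -190$
$W + \left(-328 + t\right) z = -2023732 + \left(-328 - 607\right) \left(-190\right) = -2023732 - -177650 = -2023732 + 177650 = -1846082$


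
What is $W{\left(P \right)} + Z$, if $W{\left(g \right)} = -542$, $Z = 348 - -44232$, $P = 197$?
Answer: $44038$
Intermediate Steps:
$Z = 44580$ ($Z = 348 + 44232 = 44580$)
$W{\left(P \right)} + Z = -542 + 44580 = 44038$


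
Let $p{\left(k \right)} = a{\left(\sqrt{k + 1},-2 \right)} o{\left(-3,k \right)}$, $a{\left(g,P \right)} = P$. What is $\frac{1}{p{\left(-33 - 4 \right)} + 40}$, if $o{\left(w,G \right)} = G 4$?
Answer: $\frac{1}{336} \approx 0.0029762$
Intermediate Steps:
$o{\left(w,G \right)} = 4 G$
$p{\left(k \right)} = - 8 k$ ($p{\left(k \right)} = - 2 \cdot 4 k = - 8 k$)
$\frac{1}{p{\left(-33 - 4 \right)} + 40} = \frac{1}{- 8 \left(-33 - 4\right) + 40} = \frac{1}{\left(-8\right) \left(-37\right) + 40} = \frac{1}{296 + 40} = \frac{1}{336}$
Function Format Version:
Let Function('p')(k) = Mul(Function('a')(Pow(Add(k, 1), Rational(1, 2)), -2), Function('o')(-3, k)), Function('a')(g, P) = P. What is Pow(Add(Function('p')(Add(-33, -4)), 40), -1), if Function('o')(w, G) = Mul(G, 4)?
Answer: Rational(1, 336) ≈ 0.0029762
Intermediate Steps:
Function('o')(w, G) = Mul(4, G)
Function('p')(k) = Mul(-8, k) (Function('p')(k) = Mul(-2, Mul(4, k)) = Mul(-8, k))
Pow(Add(Function('p')(Add(-33, -4)), 40), -1) = Pow(Add(Mul(-8, Add(-33, -4)), 40), -1) = Pow(Add(Mul(-8, -37), 40), -1) = Pow(Add(296, 40), -1) = Pow(336, -1) = Rational(1, 336)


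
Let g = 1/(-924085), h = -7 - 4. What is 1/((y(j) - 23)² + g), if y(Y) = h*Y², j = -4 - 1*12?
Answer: 924085/7448052097284 ≈ 1.2407e-7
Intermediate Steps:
h = -11
j = -16 (j = -4 - 12 = -16)
g = -1/924085 ≈ -1.0822e-6
y(Y) = -11*Y²
1/((y(j) - 23)² + g) = 1/((-11*(-16)² - 23)² - 1/924085) = 1/((-11*256 - 23)² - 1/924085) = 1/((-2816 - 23)² - 1/924085) = 1/((-2839)² - 1/924085) = 1/(8059921 - 1/924085) = 1/(7448052097284/924085) = 924085/7448052097284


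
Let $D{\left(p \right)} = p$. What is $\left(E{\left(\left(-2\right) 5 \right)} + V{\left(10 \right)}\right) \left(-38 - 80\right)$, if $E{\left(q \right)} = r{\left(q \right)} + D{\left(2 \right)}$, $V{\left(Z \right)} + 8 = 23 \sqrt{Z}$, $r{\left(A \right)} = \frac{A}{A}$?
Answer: $590 - 2714 \sqrt{10} \approx -7992.4$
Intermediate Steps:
$r{\left(A \right)} = 1$
$V{\left(Z \right)} = -8 + 23 \sqrt{Z}$
$E{\left(q \right)} = 3$ ($E{\left(q \right)} = 1 + 2 = 3$)
$\left(E{\left(\left(-2\right) 5 \right)} + V{\left(10 \right)}\right) \left(-38 - 80\right) = \left(3 - \left(8 - 23 \sqrt{10}\right)\right) \left(-38 - 80\right) = \left(-5 + 23 \sqrt{10}\right) \left(-118\right) = 590 - 2714 \sqrt{10}$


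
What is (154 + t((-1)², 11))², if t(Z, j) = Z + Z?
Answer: 24336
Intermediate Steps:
t(Z, j) = 2*Z
(154 + t((-1)², 11))² = (154 + 2*(-1)²)² = (154 + 2*1)² = (154 + 2)² = 156² = 24336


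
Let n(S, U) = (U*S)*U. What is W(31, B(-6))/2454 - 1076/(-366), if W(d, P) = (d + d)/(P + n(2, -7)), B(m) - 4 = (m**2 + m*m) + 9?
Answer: 660157/224541 ≈ 2.9400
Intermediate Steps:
B(m) = 13 + 2*m**2 (B(m) = 4 + ((m**2 + m*m) + 9) = 4 + ((m**2 + m**2) + 9) = 4 + (2*m**2 + 9) = 4 + (9 + 2*m**2) = 13 + 2*m**2)
n(S, U) = S*U**2 (n(S, U) = (S*U)*U = S*U**2)
W(d, P) = 2*d/(98 + P) (W(d, P) = (d + d)/(P + 2*(-7)**2) = (2*d)/(P + 2*49) = (2*d)/(P + 98) = (2*d)/(98 + P) = 2*d/(98 + P))
W(31, B(-6))/2454 - 1076/(-366) = (2*31/(98 + (13 + 2*(-6)**2)))/2454 - 1076/(-366) = (2*31/(98 + (13 + 2*36)))*(1/2454) - 1076*(-1/366) = (2*31/(98 + (13 + 72)))*(1/2454) + 538/183 = (2*31/(98 + 85))*(1/2454) + 538/183 = (2*31/183)*(1/2454) + 538/183 = (2*31*(1/183))*(1/2454) + 538/183 = (62/183)*(1/2454) + 538/183 = 31/224541 + 538/183 = 660157/224541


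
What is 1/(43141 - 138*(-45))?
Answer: 1/49351 ≈ 2.0263e-5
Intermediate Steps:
1/(43141 - 138*(-45)) = 1/(43141 + 6210) = 1/49351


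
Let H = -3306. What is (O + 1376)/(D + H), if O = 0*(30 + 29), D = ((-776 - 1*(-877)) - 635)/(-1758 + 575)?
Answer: -50869/122202 ≈ -0.41627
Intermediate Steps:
D = 534/1183 (D = ((-776 + 877) - 635)/(-1183) = (101 - 635)*(-1/1183) = -534*(-1/1183) = 534/1183 ≈ 0.45139)
O = 0 (O = 0*59 = 0)
(O + 1376)/(D + H) = (0 + 1376)/(534/1183 - 3306) = 1376/(-3910464/1183) = 1376*(-1183/3910464) = -50869/122202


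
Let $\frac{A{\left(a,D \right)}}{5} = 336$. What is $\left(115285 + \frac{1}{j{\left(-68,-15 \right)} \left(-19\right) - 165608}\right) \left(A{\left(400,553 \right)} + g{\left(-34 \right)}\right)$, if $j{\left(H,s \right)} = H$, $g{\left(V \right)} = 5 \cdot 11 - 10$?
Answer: $\frac{10892322783925}{54772} \approx 1.9887 \cdot 10^{8}$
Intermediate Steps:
$g{\left(V \right)} = 45$ ($g{\left(V \right)} = 55 - 10 = 45$)
$A{\left(a,D \right)} = 1680$ ($A{\left(a,D \right)} = 5 \cdot 336 = 1680$)
$\left(115285 + \frac{1}{j{\left(-68,-15 \right)} \left(-19\right) - 165608}\right) \left(A{\left(400,553 \right)} + g{\left(-34 \right)}\right) = \left(115285 + \frac{1}{\left(-68\right) \left(-19\right) - 165608}\right) \left(1680 + 45\right) = \left(115285 + \frac{1}{1292 - 165608}\right) 1725 = \left(115285 + \frac{1}{-164316}\right) 1725 = \left(115285 - \frac{1}{164316}\right) 1725 = \frac{18943170059}{164316} \cdot 1725 = \frac{10892322783925}{54772}$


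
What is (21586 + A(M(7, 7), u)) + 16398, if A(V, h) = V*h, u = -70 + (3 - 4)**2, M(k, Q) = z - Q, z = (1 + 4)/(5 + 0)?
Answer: 38398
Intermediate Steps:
z = 1 (z = 5/5 = 5*(1/5) = 1)
M(k, Q) = 1 - Q
u = -69 (u = -70 + (-1)**2 = -70 + 1 = -69)
(21586 + A(M(7, 7), u)) + 16398 = (21586 + (1 - 1*7)*(-69)) + 16398 = (21586 + (1 - 7)*(-69)) + 16398 = (21586 - 6*(-69)) + 16398 = (21586 + 414) + 16398 = 22000 + 16398 = 38398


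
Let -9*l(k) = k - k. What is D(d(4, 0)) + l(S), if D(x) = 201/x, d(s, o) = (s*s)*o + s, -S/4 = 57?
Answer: 201/4 ≈ 50.250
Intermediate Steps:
S = -228 (S = -4*57 = -228)
d(s, o) = s + o*s² (d(s, o) = s²*o + s = o*s² + s = s + o*s²)
l(k) = 0 (l(k) = -(k - k)/9 = -⅑*0 = 0)
D(d(4, 0)) + l(S) = 201/((4*(1 + 0*4))) + 0 = 201/((4*(1 + 0))) + 0 = 201/((4*1)) + 0 = 201/4 + 0 = 201/4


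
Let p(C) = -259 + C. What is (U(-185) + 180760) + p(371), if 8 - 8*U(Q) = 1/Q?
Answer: 267692041/1480 ≈ 1.8087e+5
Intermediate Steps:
U(Q) = 1 - 1/(8*Q)
(U(-185) + 180760) + p(371) = ((-⅛ - 185)/(-185) + 180760) + (-259 + 371) = (-1/185*(-1481/8) + 180760) + 112 = (1481/1480 + 180760) + 112 = 267526281/1480 + 112 = 267692041/1480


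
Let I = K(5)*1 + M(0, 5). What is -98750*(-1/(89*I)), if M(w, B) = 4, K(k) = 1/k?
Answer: 493750/1869 ≈ 264.18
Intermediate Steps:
I = 21/5 (I = 1/5 + 4 = (⅕)*1 + 4 = ⅕ + 4 = 21/5 ≈ 4.2000)
-98750*(-1/(89*I)) = -98750/((-89*21/5)) = -98750/(-1869/5) = -98750*(-5/1869) = 493750/1869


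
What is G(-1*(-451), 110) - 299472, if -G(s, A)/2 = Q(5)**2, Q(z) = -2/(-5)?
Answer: -7486808/25 ≈ -2.9947e+5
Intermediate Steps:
Q(z) = 2/5 (Q(z) = -2*(-1/5) = 2/5)
G(s, A) = -8/25 (G(s, A) = -2*(2/5)**2 = -2*4/25 = -8/25)
G(-1*(-451), 110) - 299472 = -8/25 - 299472 = -7486808/25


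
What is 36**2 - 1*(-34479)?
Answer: 35775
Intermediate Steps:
36**2 - 1*(-34479) = 1296 + 34479 = 35775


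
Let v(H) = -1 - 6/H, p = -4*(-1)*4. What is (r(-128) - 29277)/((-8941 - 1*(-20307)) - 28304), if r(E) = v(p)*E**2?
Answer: 51805/16938 ≈ 3.0585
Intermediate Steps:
p = 16 (p = 4*4 = 16)
r(E) = -11*E**2/8 (r(E) = ((-6 - 1*16)/16)*E**2 = ((-6 - 16)/16)*E**2 = ((1/16)*(-22))*E**2 = -11*E**2/8)
(r(-128) - 29277)/((-8941 - 1*(-20307)) - 28304) = (-11/8*(-128)**2 - 29277)/((-8941 - 1*(-20307)) - 28304) = (-11/8*16384 - 29277)/((-8941 + 20307) - 28304) = (-22528 - 29277)/(11366 - 28304) = -51805/(-16938) = -51805*(-1/16938) = 51805/16938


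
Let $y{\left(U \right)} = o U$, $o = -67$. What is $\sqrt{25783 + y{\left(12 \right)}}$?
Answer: $\sqrt{24979} \approx 158.05$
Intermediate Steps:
$y{\left(U \right)} = - 67 U$
$\sqrt{25783 + y{\left(12 \right)}} = \sqrt{25783 - 804} = \sqrt{24979}$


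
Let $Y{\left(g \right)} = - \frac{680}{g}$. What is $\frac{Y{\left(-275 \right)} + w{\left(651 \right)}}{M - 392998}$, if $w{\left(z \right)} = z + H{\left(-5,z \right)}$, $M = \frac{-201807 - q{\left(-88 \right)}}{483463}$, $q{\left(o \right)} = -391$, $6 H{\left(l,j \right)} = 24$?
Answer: $- \frac{1028382679}{614706508350} \approx -0.001673$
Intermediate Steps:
$H{\left(l,j \right)} = 4$ ($H{\left(l,j \right)} = \frac{1}{6} \cdot 24 = 4$)
$M = - \frac{11848}{28439}$ ($M = \frac{-201807 - -391}{483463} = \left(-201807 + 391\right) \frac{1}{483463} = \left(-201416\right) \frac{1}{483463} = - \frac{11848}{28439} \approx -0.41661$)
$w{\left(z \right)} = 4 + z$ ($w{\left(z \right)} = z + 4 = 4 + z$)
$\frac{Y{\left(-275 \right)} + w{\left(651 \right)}}{M - 392998} = \frac{- \frac{680}{-275} + \left(4 + 651\right)}{- \frac{11848}{28439} - 392998} = \frac{\left(-680\right) \left(- \frac{1}{275}\right) + 655}{- \frac{11176481970}{28439}} = \left(\frac{136}{55} + 655\right) \left(- \frac{28439}{11176481970}\right) = \frac{36161}{55} \left(- \frac{28439}{11176481970}\right) = - \frac{1028382679}{614706508350}$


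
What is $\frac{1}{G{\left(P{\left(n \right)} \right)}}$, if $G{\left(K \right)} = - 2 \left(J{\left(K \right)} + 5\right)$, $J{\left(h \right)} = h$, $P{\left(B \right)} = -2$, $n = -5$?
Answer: $- \frac{1}{6} \approx -0.16667$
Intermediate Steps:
$G{\left(K \right)} = -10 - 2 K$ ($G{\left(K \right)} = - 2 \left(K + 5\right) = - 2 \left(5 + K\right) = -10 - 2 K$)
$\frac{1}{G{\left(P{\left(n \right)} \right)}} = \frac{1}{-10 - -4} = \frac{1}{-10 + 4} = \frac{1}{-6} = - \frac{1}{6}$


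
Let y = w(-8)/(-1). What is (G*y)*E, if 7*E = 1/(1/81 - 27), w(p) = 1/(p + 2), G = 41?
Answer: -1107/30604 ≈ -0.036172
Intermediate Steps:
w(p) = 1/(2 + p)
E = -81/15302 (E = 1/(7*(1/81 - 27)) = 1/(7*(-2186/81)) = (1/7)*(-81/2186) = -81/15302 ≈ -0.0052934)
y = 1/6 (y = 1/((2 - 8)*(-1)) = -1/(-6) = -1/6*(-1) = 1/6 ≈ 0.16667)
(G*y)*E = (41*(1/6))*(-81/15302) = (41/6)*(-81/15302) = -1107/30604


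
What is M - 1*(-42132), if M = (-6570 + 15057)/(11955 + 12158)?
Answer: 1015937403/24113 ≈ 42132.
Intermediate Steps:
M = 8487/24113 ≈ 0.35197
M - 1*(-42132) = 8487/24113 - 1*(-42132) = 8487/24113 + 42132 = 1015937403/24113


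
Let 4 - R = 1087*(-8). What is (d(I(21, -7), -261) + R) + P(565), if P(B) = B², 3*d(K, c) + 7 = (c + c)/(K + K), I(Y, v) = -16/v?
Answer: 15738461/48 ≈ 3.2788e+5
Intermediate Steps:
R = 8700 (R = 4 - 1087*(-8) = 4 - 1*(-8696) = 4 + 8696 = 8700)
d(K, c) = -7/3 + c/(3*K) (d(K, c) = -7/3 + ((c + c)/(K + K))/3 = -7/3 + ((2*c)/((2*K)))/3 = -7/3 + ((2*c)*(1/(2*K)))/3 = -7/3 + (c/K)/3 = -7/3 + c/(3*K))
(d(I(21, -7), -261) + R) + P(565) = ((-261 - (-112)/(-7))/(3*((-16/(-7)))) + 8700) + 565² = ((-261 - (-112)*(-1)/7)/(3*((-16*(-⅐)))) + 8700) + 319225 = ((-261 - 7*16/7)/(3*(16/7)) + 8700) + 319225 = ((⅓)*(7/16)*(-261 - 16) + 8700) + 319225 = ((⅓)*(7/16)*(-277) + 8700) + 319225 = (-1939/48 + 8700) + 319225 = 415661/48 + 319225 = 15738461/48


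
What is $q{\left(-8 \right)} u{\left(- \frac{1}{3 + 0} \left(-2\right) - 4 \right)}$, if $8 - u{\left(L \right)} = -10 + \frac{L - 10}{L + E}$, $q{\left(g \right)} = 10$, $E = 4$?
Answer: $380$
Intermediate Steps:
$u{\left(L \right)} = 18 - \frac{-10 + L}{4 + L}$ ($u{\left(L \right)} = 8 - \left(-10 + \frac{L - 10}{L + 4}\right) = 8 - \left(-10 + \frac{-10 + L}{4 + L}\right) = 18 - \frac{-10 + L}{4 + L}$)
$q{\left(-8 \right)} u{\left(- \frac{1}{3 + 0} \left(-2\right) - 4 \right)} = 10 \frac{82 + 17 \left(- \frac{1}{3 + 0} \left(-2\right) - 4\right)}{4 - \left(4 - - \frac{1}{3 + 0} \left(-2\right)\right)} = 10 \frac{82 + 17 \left(- \frac{1}{3} \left(-2\right) - 4\right)}{4 - \left(4 - - \frac{1}{3} \left(-2\right)\right)} = 10 \frac{82 + 17 \left(\left(-1\right) \frac{1}{3} \left(-2\right) - 4\right)}{4 - \left(4 - \left(-1\right) \frac{1}{3} \left(-2\right)\right)} = 10 \frac{82 + 17 \left(\left(- \frac{1}{3}\right) \left(-2\right) - 4\right)}{4 - \frac{10}{3}} = 10 \frac{82 + 17 \left(\frac{2}{3} - 4\right)}{4 + \left(\frac{2}{3} - 4\right)} = 10 \frac{82 + 17 \left(- \frac{10}{3}\right)}{4 - \frac{10}{3}} = 10 \frac{82 - \frac{170}{3}}{\frac{2}{3}} = 10 \cdot \frac{3}{2} \cdot \frac{76}{3} = 10 \cdot 38 = 380$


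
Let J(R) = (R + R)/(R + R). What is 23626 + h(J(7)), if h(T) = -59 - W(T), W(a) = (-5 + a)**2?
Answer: 23551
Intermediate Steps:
J(R) = 1 (J(R) = (2*R)/((2*R)) = (2*R)*(1/(2*R)) = 1)
h(T) = -59 - (-5 + T)**2
23626 + h(J(7)) = 23626 + (-59 - (-5 + 1)**2) = 23626 + (-59 - 1*(-4)**2) = 23626 + (-59 - 1*16) = 23626 + (-59 - 16) = 23626 - 75 = 23551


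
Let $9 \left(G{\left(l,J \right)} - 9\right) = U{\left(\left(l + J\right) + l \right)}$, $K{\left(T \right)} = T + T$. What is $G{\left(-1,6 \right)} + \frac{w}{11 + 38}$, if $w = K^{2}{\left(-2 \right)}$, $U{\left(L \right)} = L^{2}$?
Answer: $\frac{4897}{441} \approx 11.104$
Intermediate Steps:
$K{\left(T \right)} = 2 T$
$G{\left(l,J \right)} = 9 + \frac{\left(J + 2 l\right)^{2}}{9}$ ($G{\left(l,J \right)} = 9 + \frac{\left(\left(l + J\right) + l\right)^{2}}{9} = 9 + \frac{\left(\left(J + l\right) + l\right)^{2}}{9} = 9 + \frac{\left(J + 2 l\right)^{2}}{9}$)
$w = 16$ ($w = \left(2 \left(-2\right)\right)^{2} = \left(-4\right)^{2} = 16$)
$G{\left(-1,6 \right)} + \frac{w}{11 + 38} = \left(9 + \frac{\left(6 + 2 \left(-1\right)\right)^{2}}{9}\right) + \frac{1}{11 + 38} \cdot 16 = \left(9 + \frac{\left(6 - 2\right)^{2}}{9}\right) + \frac{1}{49} \cdot 16 = \left(9 + \frac{4^{2}}{9}\right) + \frac{1}{49} \cdot 16 = \left(9 + \frac{1}{9} \cdot 16\right) + \frac{16}{49} = \left(9 + \frac{16}{9}\right) + \frac{16}{49} = \frac{97}{9} + \frac{16}{49} = \frac{4897}{441}$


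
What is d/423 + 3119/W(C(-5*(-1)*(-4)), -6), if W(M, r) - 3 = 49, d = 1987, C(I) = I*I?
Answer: 1422661/21996 ≈ 64.678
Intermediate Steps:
C(I) = I²
W(M, r) = 52 (W(M, r) = 3 + 49 = 52)
d/423 + 3119/W(C(-5*(-1)*(-4)), -6) = 1987/423 + 3119/52 = 1422661/21996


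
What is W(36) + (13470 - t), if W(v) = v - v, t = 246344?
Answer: -232874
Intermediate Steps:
W(v) = 0
W(36) + (13470 - t) = 0 + (13470 - 1*246344) = 0 + (13470 - 246344) = 0 - 232874 = -232874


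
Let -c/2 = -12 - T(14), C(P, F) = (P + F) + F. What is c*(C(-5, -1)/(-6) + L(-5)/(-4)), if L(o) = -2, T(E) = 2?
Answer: 140/3 ≈ 46.667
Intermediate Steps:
C(P, F) = P + 2*F (C(P, F) = (F + P) + F = P + 2*F)
c = 28 (c = -2*(-12 - 1*2) = -2*(-12 - 2) = -2*(-14) = 28)
c*(C(-5, -1)/(-6) + L(-5)/(-4)) = 28*((-5 + 2*(-1))/(-6) - 2/(-4)) = 28*((-5 - 2)*(-⅙) - 2*(-¼)) = 28*(-7*(-⅙) + ½) = 28*(7/6 + ½) = 28*(5/3) = 140/3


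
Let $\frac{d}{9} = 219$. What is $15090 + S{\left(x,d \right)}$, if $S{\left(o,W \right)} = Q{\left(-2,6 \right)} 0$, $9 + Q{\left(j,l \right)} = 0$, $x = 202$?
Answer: $15090$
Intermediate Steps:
$d = 1971$ ($d = 9 \cdot 219 = 1971$)
$Q{\left(j,l \right)} = -9$ ($Q{\left(j,l \right)} = -9 + 0 = -9$)
$S{\left(o,W \right)} = 0$ ($S{\left(o,W \right)} = \left(-9\right) 0 = 0$)
$15090 + S{\left(x,d \right)} = 15090 + 0 = 15090$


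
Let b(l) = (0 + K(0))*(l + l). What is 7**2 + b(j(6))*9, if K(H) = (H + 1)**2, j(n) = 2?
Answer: 85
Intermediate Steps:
K(H) = (1 + H)**2
b(l) = 2*l (b(l) = (0 + (1 + 0)**2)*(l + l) = (0 + 1**2)*(2*l) = (0 + 1)*(2*l) = 1*(2*l) = 2*l)
7**2 + b(j(6))*9 = 7**2 + (2*2)*9 = 49 + 4*9 = 49 + 36 = 85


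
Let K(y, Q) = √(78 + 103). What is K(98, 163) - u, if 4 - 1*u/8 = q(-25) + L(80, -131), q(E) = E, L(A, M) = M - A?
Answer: -1920 + √181 ≈ -1906.5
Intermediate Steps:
K(y, Q) = √181
u = 1920 (u = 32 - 8*(-25 + (-131 - 1*80)) = 32 - 8*(-25 + (-131 - 80)) = 32 - 8*(-25 - 211) = 32 - 8*(-236) = 32 + 1888 = 1920)
K(98, 163) - u = √181 - 1*1920 = √181 - 1920 = -1920 + √181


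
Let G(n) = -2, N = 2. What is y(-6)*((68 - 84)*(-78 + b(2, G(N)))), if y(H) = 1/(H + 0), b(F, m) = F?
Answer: -608/3 ≈ -202.67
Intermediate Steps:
y(H) = 1/H
y(-6)*((68 - 84)*(-78 + b(2, G(N)))) = ((68 - 84)*(-78 + 2))/(-6) = -(-8)*(-76)/3 = -1/6*1216 = -608/3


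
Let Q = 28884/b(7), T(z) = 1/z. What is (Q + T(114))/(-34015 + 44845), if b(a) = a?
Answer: 3292783/8642340 ≈ 0.38101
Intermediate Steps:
Q = 28884/7 ≈ 4126.3
(Q + T(114))/(-34015 + 44845) = (28884/7 + 1/114)/(-34015 + 44845) = (28884/7 + 1/114)/10830 = (3292783/798)*(1/10830) = 3292783/8642340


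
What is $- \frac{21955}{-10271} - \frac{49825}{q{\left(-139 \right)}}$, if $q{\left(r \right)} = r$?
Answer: $\frac{514804320}{1427669} \approx 360.59$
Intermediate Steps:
$- \frac{21955}{-10271} - \frac{49825}{q{\left(-139 \right)}} = - \frac{21955}{-10271} - \frac{49825}{-139} = \left(-21955\right) \left(- \frac{1}{10271}\right) - - \frac{49825}{139} = \frac{21955}{10271} + \frac{49825}{139} = \frac{514804320}{1427669}$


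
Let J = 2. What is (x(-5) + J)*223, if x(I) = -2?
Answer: 0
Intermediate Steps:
(x(-5) + J)*223 = (-2 + 2)*223 = 0*223 = 0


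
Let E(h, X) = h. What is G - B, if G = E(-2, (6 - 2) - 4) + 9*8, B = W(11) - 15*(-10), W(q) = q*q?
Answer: -201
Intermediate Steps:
W(q) = q²
B = 271 (B = 11² - 15*(-10) = 121 - 1*(-150) = 121 + 150 = 271)
G = 70 (G = -2 + 9*8 = -2 + 72 = 70)
G - B = 70 - 1*271 = 70 - 271 = -201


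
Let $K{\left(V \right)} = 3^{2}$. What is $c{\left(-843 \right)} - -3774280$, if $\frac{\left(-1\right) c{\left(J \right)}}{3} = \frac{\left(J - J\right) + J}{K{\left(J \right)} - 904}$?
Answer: $\frac{3377978071}{895} \approx 3.7743 \cdot 10^{6}$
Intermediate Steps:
$K{\left(V \right)} = 9$
$c{\left(J \right)} = \frac{3 J}{895}$ ($c{\left(J \right)} = - 3 \frac{\left(J - J\right) + J}{9 - 904} = - 3 \frac{0 + J}{-895} = - 3 J \left(- \frac{1}{895}\right) = - 3 \left(- \frac{J}{895}\right) = \frac{3 J}{895}$)
$c{\left(-843 \right)} - -3774280 = \frac{3}{895} \left(-843\right) - -3774280 = - \frac{2529}{895} + 3774280 = \frac{3377978071}{895}$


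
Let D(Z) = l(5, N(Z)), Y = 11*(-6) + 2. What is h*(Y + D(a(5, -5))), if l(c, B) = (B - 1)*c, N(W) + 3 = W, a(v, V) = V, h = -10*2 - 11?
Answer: 3379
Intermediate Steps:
h = -31 (h = -20 - 11 = -31)
N(W) = -3 + W
Y = -64 (Y = -66 + 2 = -64)
l(c, B) = c*(-1 + B) (l(c, B) = (-1 + B)*c = c*(-1 + B))
D(Z) = -20 + 5*Z (D(Z) = 5*(-1 + (-3 + Z)) = 5*(-4 + Z) = -20 + 5*Z)
h*(Y + D(a(5, -5))) = -31*(-64 + (-20 + 5*(-5))) = -31*(-64 + (-20 - 25)) = -31*(-64 - 45) = -31*(-109) = 3379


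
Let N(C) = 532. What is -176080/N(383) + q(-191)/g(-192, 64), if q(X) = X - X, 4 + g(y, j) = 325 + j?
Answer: -44020/133 ≈ -330.98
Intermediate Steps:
g(y, j) = 321 + j (g(y, j) = -4 + (325 + j) = 321 + j)
q(X) = 0
-176080/N(383) + q(-191)/g(-192, 64) = -176080/532 + 0/(321 + 64) = -176080*1/532 + 0/385 = -44020/133 + 0*(1/385) = -44020/133 + 0 = -44020/133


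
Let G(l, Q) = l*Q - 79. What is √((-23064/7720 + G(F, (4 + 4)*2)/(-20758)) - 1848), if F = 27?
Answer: I*√742733705819072930/20031470 ≈ 43.023*I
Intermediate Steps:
G(l, Q) = -79 + Q*l (G(l, Q) = Q*l - 79 = -79 + Q*l)
√((-23064/7720 + G(F, (4 + 4)*2)/(-20758)) - 1848) = √((-23064/7720 + (-79 + ((4 + 4)*2)*27)/(-20758)) - 1848) = √((-23064*1/7720 + (-79 + (8*2)*27)*(-1/20758)) - 1848) = √((-2883/965 + (-79 + 16*27)*(-1/20758)) - 1848) = √((-2883/965 + (-79 + 432)*(-1/20758)) - 1848) = √((-2883/965 + 353*(-1/20758)) - 1848) = √((-2883/965 - 353/20758) - 1848) = √(-60185959/20031470 - 1848) = √(-37078342519/20031470) = I*√742733705819072930/20031470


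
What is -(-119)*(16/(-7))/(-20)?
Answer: 68/5 ≈ 13.600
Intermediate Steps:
-(-119)*(16/(-7))/(-20) = -(-119)*(16*(-⅐))*(-1/20) = -(-119)*(-16/7*(-1/20)) = -(-119)*4/35 = -119*(-4/35) = 68/5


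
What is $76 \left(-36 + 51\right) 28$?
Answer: $31920$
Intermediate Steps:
$76 \left(-36 + 51\right) 28 = 76 \cdot 15 \cdot 28 = 1140 \cdot 28 = 31920$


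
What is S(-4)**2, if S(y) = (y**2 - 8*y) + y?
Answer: 1936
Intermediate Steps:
S(y) = y**2 - 7*y
S(-4)**2 = (-4*(-7 - 4))**2 = (-4*(-11))**2 = 44**2 = 1936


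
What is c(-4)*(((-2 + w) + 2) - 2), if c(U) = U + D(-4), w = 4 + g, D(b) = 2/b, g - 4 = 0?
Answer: -27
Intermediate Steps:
g = 4 (g = 4 + 0 = 4)
w = 8 (w = 4 + 4 = 8)
c(U) = -½ + U (c(U) = U + 2/(-4) = U + 2*(-¼) = U - ½ = -½ + U)
c(-4)*(((-2 + w) + 2) - 2) = (-½ - 4)*(((-2 + 8) + 2) - 2) = -9*((6 + 2) - 2)/2 = -9*(8 - 2)/2 = -9/2*6 = -27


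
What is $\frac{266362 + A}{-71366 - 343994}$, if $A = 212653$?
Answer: $- \frac{95803}{83072} \approx -1.1533$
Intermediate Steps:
$\frac{266362 + A}{-71366 - 343994} = \frac{266362 + 212653}{-71366 - 343994} = \frac{479015}{-415360} = 479015 \left(- \frac{1}{415360}\right) = - \frac{95803}{83072}$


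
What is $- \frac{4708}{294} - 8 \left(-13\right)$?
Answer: $\frac{12934}{147} \approx 87.986$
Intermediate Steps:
$- \frac{4708}{294} - 8 \left(-13\right) = \left(-4708\right) \frac{1}{294} - -104 = - \frac{2354}{147} + 104 = \frac{12934}{147}$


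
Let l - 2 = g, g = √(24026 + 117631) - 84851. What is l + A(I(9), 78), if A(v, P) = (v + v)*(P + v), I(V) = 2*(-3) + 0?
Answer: -85713 + √141657 ≈ -85337.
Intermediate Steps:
I(V) = -6 (I(V) = -6 + 0 = -6)
g = -84851 + √141657 (g = √141657 - 84851 = -84851 + √141657 ≈ -84475.)
A(v, P) = 2*v*(P + v) (A(v, P) = (2*v)*(P + v) = 2*v*(P + v))
l = -84849 + √141657 (l = 2 + (-84851 + √141657) = -84849 + √141657 ≈ -84473.)
l + A(I(9), 78) = (-84849 + √141657) + 2*(-6)*(78 - 6) = (-84849 + √141657) + 2*(-6)*72 = (-84849 + √141657) - 864 = -85713 + √141657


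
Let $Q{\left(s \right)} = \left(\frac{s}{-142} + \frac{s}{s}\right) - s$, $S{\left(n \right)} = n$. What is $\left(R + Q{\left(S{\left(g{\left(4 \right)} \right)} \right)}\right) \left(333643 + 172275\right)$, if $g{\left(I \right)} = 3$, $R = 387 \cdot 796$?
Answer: $\frac{11065210074023}{71} \approx 1.5585 \cdot 10^{11}$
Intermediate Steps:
$R = 308052$
$Q{\left(s \right)} = 1 - \frac{143 s}{142}$ ($Q{\left(s \right)} = \left(s \left(- \frac{1}{142}\right) + 1\right) - s = \left(- \frac{s}{142} + 1\right) - s = \left(1 - \frac{s}{142}\right) - s = 1 - \frac{143 s}{142}$)
$\left(R + Q{\left(S{\left(g{\left(4 \right)} \right)} \right)}\right) \left(333643 + 172275\right) = \left(308052 + \left(1 - \frac{429}{142}\right)\right) \left(333643 + 172275\right) = \left(308052 + \left(1 - \frac{429}{142}\right)\right) 505918 = \left(308052 - \frac{287}{142}\right) 505918 = \frac{43743097}{142} \cdot 505918 = \frac{11065210074023}{71}$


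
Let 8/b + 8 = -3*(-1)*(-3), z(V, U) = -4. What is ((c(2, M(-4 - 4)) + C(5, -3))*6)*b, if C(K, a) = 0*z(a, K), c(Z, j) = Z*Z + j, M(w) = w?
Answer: 192/17 ≈ 11.294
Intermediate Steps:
c(Z, j) = j + Z**2 (c(Z, j) = Z**2 + j = j + Z**2)
C(K, a) = 0 (C(K, a) = 0*(-4) = 0)
b = -8/17 (b = 8/(-8 - 3*(-1)*(-3)) = 8/(-8 + 3*(-3)) = 8/(-8 - 9) = 8/(-17) = 8*(-1/17) = -8/17 ≈ -0.47059)
((c(2, M(-4 - 4)) + C(5, -3))*6)*b = ((((-4 - 4) + 2**2) + 0)*6)*(-8/17) = (((-8 + 4) + 0)*6)*(-8/17) = ((-4 + 0)*6)*(-8/17) = -4*6*(-8/17) = -24*(-8/17) = 192/17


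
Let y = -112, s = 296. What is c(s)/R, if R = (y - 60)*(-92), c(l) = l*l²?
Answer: 1620896/989 ≈ 1638.9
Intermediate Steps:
c(l) = l³
R = 15824 (R = (-112 - 60)*(-92) = -172*(-92) = 15824)
c(s)/R = 296³/15824 = 25934336*(1/15824) = 1620896/989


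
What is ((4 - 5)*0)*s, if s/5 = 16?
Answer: 0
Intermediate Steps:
s = 80 (s = 5*16 = 80)
((4 - 5)*0)*s = ((4 - 5)*0)*80 = -1*0*80 = 0*80 = 0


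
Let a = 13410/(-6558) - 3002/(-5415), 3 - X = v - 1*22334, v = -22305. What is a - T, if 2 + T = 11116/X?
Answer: 1811645219/6953103105 ≈ 0.26055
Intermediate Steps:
X = 44642 (X = 3 - (-22305 - 1*22334) = 3 - (-22305 - 22334) = 3 - 1*(-44639) = 3 + 44639 = 44642)
T = -39084/22321 (T = -2 + 11116/44642 = -2 + 11116*(1/44642) = -2 + 5558/22321 = -39084/22321 ≈ -1.7510)
a = -464281/311505 (a = 13410*(-1/6558) - 3002*(-1/5415) = -2235/1093 + 158/285 = -464281/311505 ≈ -1.4904)
a - T = -464281/311505 - 1*(-39084/22321) = -464281/311505 + 39084/22321 = 1811645219/6953103105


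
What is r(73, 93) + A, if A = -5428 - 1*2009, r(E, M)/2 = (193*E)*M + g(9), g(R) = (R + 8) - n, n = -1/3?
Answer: 7839455/3 ≈ 2.6132e+6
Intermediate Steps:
n = -⅓ (n = -1*⅓ = -⅓ ≈ -0.33333)
g(R) = 25/3 + R (g(R) = (R + 8) - 1*(-⅓) = (8 + R) + ⅓ = 25/3 + R)
r(E, M) = 104/3 + 386*E*M (r(E, M) = 2*((193*E)*M + (25/3 + 9)) = 2*(193*E*M + 52/3) = 2*(52/3 + 193*E*M) = 104/3 + 386*E*M)
A = -7437 (A = -5428 - 2009 = -7437)
r(73, 93) + A = (104/3 + 386*73*93) - 7437 = (104/3 + 2620554) - 7437 = 7861766/3 - 7437 = 7839455/3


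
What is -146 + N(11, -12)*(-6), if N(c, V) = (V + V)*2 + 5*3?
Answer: 52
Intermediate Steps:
N(c, V) = 15 + 4*V (N(c, V) = (2*V)*2 + 15 = 4*V + 15 = 15 + 4*V)
-146 + N(11, -12)*(-6) = -146 + (15 + 4*(-12))*(-6) = -146 + (15 - 48)*(-6) = -146 - 33*(-6) = -146 + 198 = 52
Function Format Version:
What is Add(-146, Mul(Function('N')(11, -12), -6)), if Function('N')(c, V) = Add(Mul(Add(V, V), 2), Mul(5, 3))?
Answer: 52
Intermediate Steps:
Function('N')(c, V) = Add(15, Mul(4, V)) (Function('N')(c, V) = Add(Mul(Mul(2, V), 2), 15) = Add(Mul(4, V), 15) = Add(15, Mul(4, V)))
Add(-146, Mul(Function('N')(11, -12), -6)) = Add(-146, Mul(Add(15, Mul(4, -12)), -6)) = Add(-146, Mul(Add(15, -48), -6)) = Add(-146, Mul(-33, -6)) = Add(-146, 198) = 52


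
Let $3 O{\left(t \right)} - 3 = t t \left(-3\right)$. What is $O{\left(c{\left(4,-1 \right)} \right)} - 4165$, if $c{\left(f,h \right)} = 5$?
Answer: $-4189$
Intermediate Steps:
$O{\left(t \right)} = 1 - t^{2}$ ($O{\left(t \right)} = 1 + \frac{t t \left(-3\right)}{3} = 1 + \frac{t^{2} \left(-3\right)}{3} = 1 + \frac{\left(-3\right) t^{2}}{3} = 1 - t^{2}$)
$O{\left(c{\left(4,-1 \right)} \right)} - 4165 = \left(1 - 5^{2}\right) - 4165 = \left(1 - 25\right) - 4165 = -24 - 4165 = -4189$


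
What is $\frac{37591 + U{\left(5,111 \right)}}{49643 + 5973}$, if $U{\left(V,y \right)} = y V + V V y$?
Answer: $\frac{40921}{55616} \approx 0.73578$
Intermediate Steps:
$U{\left(V,y \right)} = V y + y V^{2}$ ($U{\left(V,y \right)} = V y + V^{2} y = V y + y V^{2}$)
$\frac{37591 + U{\left(5,111 \right)}}{49643 + 5973} = \frac{37591 + 5 \cdot 111 \left(1 + 5\right)}{49643 + 5973} = \frac{37591 + 5 \cdot 111 \cdot 6}{55616} = \left(37591 + 3330\right) \frac{1}{55616} = 40921 \cdot \frac{1}{55616} = \frac{40921}{55616}$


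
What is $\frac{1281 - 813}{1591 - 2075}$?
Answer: $- \frac{117}{121} \approx -0.96694$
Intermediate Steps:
$\frac{1281 - 813}{1591 - 2075} = \frac{468}{-484} = 468 \left(- \frac{1}{484}\right) = - \frac{117}{121}$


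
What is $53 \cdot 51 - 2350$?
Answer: $353$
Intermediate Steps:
$53 \cdot 51 - 2350 = 2703 - 2350 = 353$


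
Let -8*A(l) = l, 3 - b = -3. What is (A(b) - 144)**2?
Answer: 335241/16 ≈ 20953.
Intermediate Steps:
b = 6 (b = 3 - 1*(-3) = 3 + 3 = 6)
A(l) = -l/8
(A(b) - 144)**2 = (-1/8*6 - 144)**2 = (-3/4 - 144)**2 = (-579/4)**2 = 335241/16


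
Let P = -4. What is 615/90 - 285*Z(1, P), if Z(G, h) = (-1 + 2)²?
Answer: -1669/6 ≈ -278.17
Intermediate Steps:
Z(G, h) = 1 (Z(G, h) = 1² = 1)
615/90 - 285*Z(1, P) = 615/90 - 285*1 = 615*(1/90) - 285 = 41/6 - 285 = -1669/6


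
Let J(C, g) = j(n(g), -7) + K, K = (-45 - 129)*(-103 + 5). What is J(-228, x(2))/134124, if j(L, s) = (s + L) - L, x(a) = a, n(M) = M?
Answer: 17045/134124 ≈ 0.12708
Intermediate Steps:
j(L, s) = s (j(L, s) = (L + s) - L = s)
K = 17052 (K = -174*(-98) = 17052)
J(C, g) = 17045 (J(C, g) = -7 + 17052 = 17045)
J(-228, x(2))/134124 = 17045/134124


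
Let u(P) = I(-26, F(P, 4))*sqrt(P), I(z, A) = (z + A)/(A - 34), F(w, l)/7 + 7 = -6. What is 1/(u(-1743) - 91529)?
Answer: -1430140625/130899365125552 - 14625*I*sqrt(1743)/130899365125552 ≈ -1.0925e-5 - 4.6645e-9*I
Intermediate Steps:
F(w, l) = -91 (F(w, l) = -49 + 7*(-6) = -49 - 42 = -91)
I(z, A) = (A + z)/(-34 + A)
u(P) = 117*sqrt(P)/125 (u(P) = ((-91 - 26)/(-34 - 91))*sqrt(P) = (-117/(-125))*sqrt(P) = (-1/125*(-117))*sqrt(P) = 117*sqrt(P)/125)
1/(u(-1743) - 91529) = 1/(117*sqrt(-1743)/125 - 91529) = 1/(117*(I*sqrt(1743))/125 - 91529) = 1/(117*I*sqrt(1743)/125 - 91529) = 1/(-91529 + 117*I*sqrt(1743)/125)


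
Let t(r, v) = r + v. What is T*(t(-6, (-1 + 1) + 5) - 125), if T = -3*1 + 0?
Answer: 378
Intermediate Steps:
T = -3 (T = -3 + 0 = -3)
T*(t(-6, (-1 + 1) + 5) - 125) = -3*((-6 + ((-1 + 1) + 5)) - 125) = -3*((-6 + (0 + 5)) - 125) = -3*((-6 + 5) - 125) = -3*(-1 - 125) = -3*(-126) = 378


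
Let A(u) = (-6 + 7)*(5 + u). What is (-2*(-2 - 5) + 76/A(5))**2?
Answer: 11664/25 ≈ 466.56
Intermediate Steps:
A(u) = 5 + u (A(u) = 1*(5 + u) = 5 + u)
(-2*(-2 - 5) + 76/A(5))**2 = (-2*(-2 - 5) + 76/(5 + 5))**2 = (-2*(-7) + 76/10)**2 = (14 + 76*(1/10))**2 = (14 + 38/5)**2 = (108/5)**2 = 11664/25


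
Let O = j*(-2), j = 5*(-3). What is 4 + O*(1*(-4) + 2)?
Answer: -56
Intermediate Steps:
j = -15
O = 30 (O = -15*(-2) = 30)
4 + O*(1*(-4) + 2) = 4 + 30*(1*(-4) + 2) = 4 + 30*(-4 + 2) = 4 + 30*(-2) = 4 - 60 = -56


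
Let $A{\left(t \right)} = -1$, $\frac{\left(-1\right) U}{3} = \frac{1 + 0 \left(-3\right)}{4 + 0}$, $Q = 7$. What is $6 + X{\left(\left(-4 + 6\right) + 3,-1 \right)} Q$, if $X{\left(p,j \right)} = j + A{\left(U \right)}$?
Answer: $-8$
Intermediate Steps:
$U = - \frac{3}{4}$ ($U = - 3 \frac{1 + 0 \left(-3\right)}{4 + 0} = - 3 \frac{1 + 0}{4} = - 3 \cdot 1 \cdot \frac{1}{4} = \left(-3\right) \frac{1}{4} = - \frac{3}{4} \approx -0.75$)
$X{\left(p,j \right)} = -1 + j$ ($X{\left(p,j \right)} = j - 1 = -1 + j$)
$6 + X{\left(\left(-4 + 6\right) + 3,-1 \right)} Q = 6 + \left(-1 - 1\right) 7 = 6 - 14 = -8$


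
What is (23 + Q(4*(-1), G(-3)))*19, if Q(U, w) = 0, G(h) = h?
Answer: 437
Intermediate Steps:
(23 + Q(4*(-1), G(-3)))*19 = (23 + 0)*19 = 23*19 = 437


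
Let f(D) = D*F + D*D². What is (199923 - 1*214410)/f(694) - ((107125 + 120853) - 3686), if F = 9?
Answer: -74972209530447/334261630 ≈ -2.2429e+5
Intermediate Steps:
f(D) = D³ + 9*D (f(D) = D*9 + D*D² = 9*D + D³ = D³ + 9*D)
(199923 - 1*214410)/f(694) - ((107125 + 120853) - 3686) = (199923 - 1*214410)/((694*(9 + 694²))) - ((107125 + 120853) - 3686) = (199923 - 214410)/((694*(9 + 481636))) - (227978 - 3686) = -14487/(694*481645) - 1*224292 = -14487/334261630 - 224292 = -74972209530447/334261630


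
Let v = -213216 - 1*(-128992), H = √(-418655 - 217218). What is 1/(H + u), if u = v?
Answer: -12032/1013474007 - I*√12977/1013474007 ≈ -1.1872e-5 - 1.124e-7*I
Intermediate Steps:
H = 7*I*√12977 (H = √(-635873) = 7*I*√12977 ≈ 797.42*I)
v = -84224 (v = -213216 + 128992 = -84224)
u = -84224
1/(H + u) = 1/(7*I*√12977 - 84224) = 1/(-84224 + 7*I*√12977)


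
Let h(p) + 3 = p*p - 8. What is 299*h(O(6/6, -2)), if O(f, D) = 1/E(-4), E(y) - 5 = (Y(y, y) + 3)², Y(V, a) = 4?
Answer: -9590425/2916 ≈ -3288.9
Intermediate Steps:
E(y) = 54 (E(y) = 5 + (4 + 3)² = 5 + 7² = 5 + 49 = 54)
O(f, D) = 1/54
h(p) = -11 + p² (h(p) = -3 + (p*p - 8) = -3 + (p² - 8) = -3 + (-8 + p²) = -11 + p²)
299*h(O(6/6, -2)) = 299*(-11 + (1/54)²) = 299*(-11 + 1/2916) = 299*(-32075/2916) = -9590425/2916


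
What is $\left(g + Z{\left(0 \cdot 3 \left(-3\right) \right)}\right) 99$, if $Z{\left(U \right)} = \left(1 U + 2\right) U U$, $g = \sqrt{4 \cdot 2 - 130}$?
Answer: $99 i \sqrt{122} \approx 1093.5 i$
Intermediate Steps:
$g = i \sqrt{122}$ ($g = \sqrt{8 - 130} = \sqrt{-122} = i \sqrt{122} \approx 11.045 i$)
$Z{\left(U \right)} = U^{2} \left(2 + U\right)$ ($Z{\left(U \right)} = \left(U + 2\right) U U = \left(2 + U\right) U U = U \left(2 + U\right) U = U^{2} \left(2 + U\right)$)
$\left(g + Z{\left(0 \cdot 3 \left(-3\right) \right)}\right) 99 = \left(i \sqrt{122} + \left(0 \cdot 3 \left(-3\right)\right)^{2} \left(2 + 0 \cdot 3 \left(-3\right)\right)\right) 99 = \left(i \sqrt{122} + \left(0 \left(-3\right)\right)^{2} \left(2 + 0 \left(-3\right)\right)\right) 99 = \left(i \sqrt{122} + 0^{2} \left(2 + 0\right)\right) 99 = \left(i \sqrt{122} + 0 \cdot 2\right) 99 = \left(i \sqrt{122} + 0\right) 99 = i \sqrt{122} \cdot 99 = 99 i \sqrt{122}$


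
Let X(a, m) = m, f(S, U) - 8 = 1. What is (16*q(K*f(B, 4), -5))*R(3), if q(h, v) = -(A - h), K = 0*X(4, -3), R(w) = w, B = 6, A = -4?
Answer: 192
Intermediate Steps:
f(S, U) = 9 (f(S, U) = 8 + 1 = 9)
K = 0 (K = 0*(-3) = 0)
q(h, v) = 4 + h (q(h, v) = -(-4 - h) = 4 + h)
(16*q(K*f(B, 4), -5))*R(3) = (16*(4 + 0*9))*3 = (16*(4 + 0))*3 = (16*4)*3 = 64*3 = 192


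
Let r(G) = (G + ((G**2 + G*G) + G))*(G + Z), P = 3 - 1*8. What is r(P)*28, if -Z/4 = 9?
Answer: -45920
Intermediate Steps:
P = -5 (P = 3 - 8 = -5)
Z = -36 (Z = -4*9 = -36)
r(G) = (-36 + G)*(2*G + 2*G**2) (r(G) = (G + ((G**2 + G*G) + G))*(G - 36) = (G + ((G**2 + G**2) + G))*(-36 + G) = (G + (2*G**2 + G))*(-36 + G) = (G + (G + 2*G**2))*(-36 + G) = (2*G + 2*G**2)*(-36 + G) = (-36 + G)*(2*G + 2*G**2))
r(P)*28 = (2*(-5)*(-36 + (-5)**2 - 35*(-5)))*28 = (2*(-5)*(-36 + 25 + 175))*28 = (2*(-5)*164)*28 = -1640*28 = -45920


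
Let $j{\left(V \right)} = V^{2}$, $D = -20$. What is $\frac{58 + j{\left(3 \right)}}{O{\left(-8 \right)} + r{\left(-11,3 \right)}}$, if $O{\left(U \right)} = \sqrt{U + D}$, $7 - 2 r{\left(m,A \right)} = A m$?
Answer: $\frac{335}{107} - \frac{67 i \sqrt{7}}{214} \approx 3.1308 - 0.82834 i$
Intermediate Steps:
$r{\left(m,A \right)} = \frac{7}{2} - \frac{A m}{2}$
$O{\left(U \right)} = \sqrt{-20 + U}$ ($O{\left(U \right)} = \sqrt{U - 20} = \sqrt{-20 + U}$)
$\frac{58 + j{\left(3 \right)}}{O{\left(-8 \right)} + r{\left(-11,3 \right)}} = \frac{58 + 3^{2}}{\sqrt{-20 - 8} - \left(- \frac{7}{2} + \frac{3}{2} \left(-11\right)\right)} = \frac{58 + 9}{\sqrt{-28} + \left(\frac{7}{2} + \frac{33}{2}\right)} = \frac{67}{2 i \sqrt{7} + 20} = \frac{67}{20 + 2 i \sqrt{7}}$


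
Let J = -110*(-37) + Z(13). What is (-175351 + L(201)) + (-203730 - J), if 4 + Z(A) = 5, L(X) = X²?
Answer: -342751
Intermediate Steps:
Z(A) = 1 (Z(A) = -4 + 5 = 1)
J = 4071 (J = -110*(-37) + 1 = 4070 + 1 = 4071)
(-175351 + L(201)) + (-203730 - J) = (-175351 + 201²) + (-203730 - 1*4071) = (-175351 + 40401) + (-203730 - 4071) = -134950 - 207801 = -342751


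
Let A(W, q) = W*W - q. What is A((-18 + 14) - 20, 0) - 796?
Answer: -220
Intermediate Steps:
A(W, q) = W² - q
A((-18 + 14) - 20, 0) - 796 = (((-18 + 14) - 20)² - 1*0) - 796 = ((-4 - 20)² + 0) - 796 = ((-24)² + 0) - 796 = (576 + 0) - 796 = 576 - 796 = -220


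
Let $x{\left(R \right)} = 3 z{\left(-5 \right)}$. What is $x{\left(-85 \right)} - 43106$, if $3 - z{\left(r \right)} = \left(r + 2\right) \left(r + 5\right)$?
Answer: $-43097$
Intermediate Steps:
$z{\left(r \right)} = 3 - \left(2 + r\right) \left(5 + r\right)$ ($z{\left(r \right)} = 3 - \left(r + 2\right) \left(r + 5\right) = 3 - \left(2 + r\right) \left(5 + r\right)$)
$x{\left(R \right)} = 9$ ($x{\left(R \right)} = 3 \left(-7 - \left(-5\right)^{2} - -35\right) = 3 \left(-7 - 25 + 35\right) = 3 \cdot 3 = 9$)
$x{\left(-85 \right)} - 43106 = 9 - 43106 = -43097$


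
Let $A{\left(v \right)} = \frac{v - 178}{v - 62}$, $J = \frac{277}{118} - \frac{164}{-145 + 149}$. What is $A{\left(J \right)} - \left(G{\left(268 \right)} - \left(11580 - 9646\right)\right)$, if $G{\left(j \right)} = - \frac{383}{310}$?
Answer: $\frac{7133210621}{3681870} \approx 1937.4$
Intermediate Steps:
$G{\left(j \right)} = - \frac{383}{310}$ ($G{\left(j \right)} = \left(-383\right) \frac{1}{310} = - \frac{383}{310}$)
$J = - \frac{4561}{118}$ ($J = 277 \cdot \frac{1}{118} - \frac{164}{4} = \frac{277}{118} - 41 = - \frac{4561}{118} \approx -38.653$)
$A{\left(v \right)} = \frac{-178 + v}{-62 + v}$
$A{\left(J \right)} - \left(G{\left(268 \right)} - \left(11580 - 9646\right)\right) = \frac{-178 - \frac{4561}{118}}{-62 - \frac{4561}{118}} - \left(- \frac{383}{310} - \left(11580 - 9646\right)\right) = \frac{1}{- \frac{11877}{118}} \left(- \frac{25565}{118}\right) - \left(- \frac{383}{310} - 1934\right) = \left(- \frac{118}{11877}\right) \left(- \frac{25565}{118}\right) - \left(- \frac{383}{310} - 1934\right) = \frac{25565}{11877} - - \frac{599923}{310} = \frac{25565}{11877} + \frac{599923}{310} = \frac{7133210621}{3681870}$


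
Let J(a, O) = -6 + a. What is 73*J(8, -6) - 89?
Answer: 57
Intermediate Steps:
73*J(8, -6) - 89 = 73*(-6 + 8) - 89 = 73*2 - 89 = 146 - 89 = 57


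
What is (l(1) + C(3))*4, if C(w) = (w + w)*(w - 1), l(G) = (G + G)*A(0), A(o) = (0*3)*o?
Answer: 48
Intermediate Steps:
A(o) = 0 (A(o) = 0*o = 0)
l(G) = 0 (l(G) = (G + G)*0 = (2*G)*0 = 0)
C(w) = 2*w*(-1 + w) (C(w) = (2*w)*(-1 + w) = 2*w*(-1 + w))
(l(1) + C(3))*4 = (0 + 2*3*(-1 + 3))*4 = (0 + 2*3*2)*4 = (0 + 12)*4 = 12*4 = 48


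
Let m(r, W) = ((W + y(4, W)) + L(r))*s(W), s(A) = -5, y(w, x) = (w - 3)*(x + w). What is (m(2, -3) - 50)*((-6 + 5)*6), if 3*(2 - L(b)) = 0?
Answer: 300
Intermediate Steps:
y(w, x) = (-3 + w)*(w + x)
L(b) = 2 (L(b) = 2 - 1/3*0 = 2 + 0 = 2)
m(r, W) = -30 - 10*W (m(r, W) = ((W + (4**2 - 3*4 - 3*W + 4*W)) + 2)*(-5) = ((W + (16 - 12 - 3*W + 4*W)) + 2)*(-5) = ((W + (4 + W)) + 2)*(-5) = ((4 + 2*W) + 2)*(-5) = (6 + 2*W)*(-5) = -30 - 10*W)
(m(2, -3) - 50)*((-6 + 5)*6) = ((-30 - 10*(-3)) - 50)*((-6 + 5)*6) = ((-30 + 30) - 50)*(-1*6) = (0 - 50)*(-6) = -50*(-6) = 300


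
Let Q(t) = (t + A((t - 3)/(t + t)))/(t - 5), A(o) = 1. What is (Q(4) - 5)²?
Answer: 100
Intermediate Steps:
Q(t) = (1 + t)/(-5 + t) (Q(t) = (t + 1)/(t - 5) = (1 + t)/(-5 + t))
(Q(4) - 5)² = ((1 + 4)/(-5 + 4) - 5)² = (5/(-1) - 5)² = (-1*5 - 5)² = (-5 - 5)² = (-10)² = 100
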